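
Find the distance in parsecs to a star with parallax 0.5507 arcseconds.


d = 1/p = 1/0.5507 = 1.8159

1.8159 pc


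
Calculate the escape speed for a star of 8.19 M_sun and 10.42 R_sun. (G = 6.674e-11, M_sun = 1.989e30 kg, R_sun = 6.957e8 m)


M = 8.19 * 1.989e30 kg = 1.628991e+31 kg; R = 10.42 * 6.957e8 m = 7.249194e+09 m. v_esc = sqrt(2GM/R) = sqrt(2 * 6.674e-11 * 1.628991e+31 / 7.249194e+09) = 547674.5755

547674.5755 m/s


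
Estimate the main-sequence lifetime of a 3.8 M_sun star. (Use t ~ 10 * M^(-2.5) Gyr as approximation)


t = 10 * M^(-2.5) = 10 * 3.8^(-2.5) = 0.3553

0.3553 Gyr


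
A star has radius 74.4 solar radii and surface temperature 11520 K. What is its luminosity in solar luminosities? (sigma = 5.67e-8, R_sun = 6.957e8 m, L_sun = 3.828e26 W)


R = 74.4 * 6.957e8 m = 5.176008e+10 m. L = 4*pi*R^2*sigma*T^4 = 4*pi*(5.176008e+10)^2 * 5.67e-8 * 11520^4 = 3.361961355e+31 W. L/L_sun = 3.361961355e+31 / 3.828e26 = 87825.5318

87825.5318 L_sun


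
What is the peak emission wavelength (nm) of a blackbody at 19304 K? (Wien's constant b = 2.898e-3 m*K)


lam_max = b / T = 2.898e-3 / 19304 = 1.501e-07 m = 150.1243 nm

150.1243 nm


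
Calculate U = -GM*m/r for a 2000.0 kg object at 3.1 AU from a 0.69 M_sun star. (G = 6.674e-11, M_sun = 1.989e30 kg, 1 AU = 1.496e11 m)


M = 0.69 * 1.989e30 kg = 1.37241e+30 kg; r = 3.1 AU * 1.496e11 m/AU = 4.6376e+11 m. U = -GM*m/r = -(6.674e-11 * 1.37241e+30 * 2000.0) / 4.6376e+11 = -3.950e+11

-3.950e+11 J


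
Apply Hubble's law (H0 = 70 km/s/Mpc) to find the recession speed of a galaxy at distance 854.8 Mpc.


v = H0 * d = 70 * 854.8 = 59836.0

59836.0 km/s


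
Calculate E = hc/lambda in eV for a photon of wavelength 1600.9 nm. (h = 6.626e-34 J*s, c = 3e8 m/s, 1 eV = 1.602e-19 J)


E = hc/lambda = 6.626e-34 * 3e8 / 1.601e-06 = 1.242e-19 J = 0.7751 eV

0.7751 eV


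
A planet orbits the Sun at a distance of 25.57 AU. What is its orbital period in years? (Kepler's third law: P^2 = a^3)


P = a^(3/2) = 25.57^1.5 = 129.2993

129.2993 years


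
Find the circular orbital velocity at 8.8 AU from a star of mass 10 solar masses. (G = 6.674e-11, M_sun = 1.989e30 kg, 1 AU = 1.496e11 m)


v = sqrt(GM/r) = sqrt(6.674e-11 * 1.989e+31 / 1.316e+12) = 31754.3597

31754.3597 m/s


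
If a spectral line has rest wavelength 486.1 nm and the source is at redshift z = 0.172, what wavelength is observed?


lam_obs = lam_emit * (1 + z) = 486.1 * (1 + 0.172) = 569.7092

569.7092 nm


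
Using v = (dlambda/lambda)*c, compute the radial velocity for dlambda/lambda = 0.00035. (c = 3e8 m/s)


v = (dlambda/lambda) * c = 0.00035 * 3e8 = 105000.0

105000.0 m/s


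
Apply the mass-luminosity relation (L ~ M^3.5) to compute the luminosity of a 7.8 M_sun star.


L/L_sun = (M/M_sun)^3.5 = 7.8^3.5 = 1325.3516

1325.3516 L_sun


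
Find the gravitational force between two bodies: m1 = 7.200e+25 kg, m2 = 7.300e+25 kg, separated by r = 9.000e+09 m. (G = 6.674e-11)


F = G*m1*m2/r^2 = 6.674e-11 * 7.200e+25 * 7.300e+25 / (9.000e+09)^2 = 6.674e-11 * 5.256e+51 / 8.100e+19 = 4.331e+21

4.331e+21 N


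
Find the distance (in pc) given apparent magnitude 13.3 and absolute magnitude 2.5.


d = 10^((m - M + 5)/5) = 10^((13.3 - 2.5 + 5)/5) = 1445.4398

1445.4398 pc


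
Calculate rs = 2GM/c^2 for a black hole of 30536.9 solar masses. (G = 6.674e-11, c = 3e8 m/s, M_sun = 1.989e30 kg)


M = 30536.9 * 1.989e30 kg = 6.07378941e+34 kg. rs = 2GM/c^2 = 2 * 6.674e-11 * 6.07378941e+34 / (3e8)^2 = 9.008e+07

9.008e+07 m


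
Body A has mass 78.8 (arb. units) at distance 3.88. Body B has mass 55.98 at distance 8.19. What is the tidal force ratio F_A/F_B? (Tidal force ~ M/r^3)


Ratio = (M1/r1^3) / (M2/r2^3) = (78.8/3.88^3) / (55.98/8.19^3) = 13.2388

13.2388


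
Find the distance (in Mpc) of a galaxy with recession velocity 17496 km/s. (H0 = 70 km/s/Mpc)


d = v / H0 = 17496 / 70 = 249.9429

249.9429 Mpc


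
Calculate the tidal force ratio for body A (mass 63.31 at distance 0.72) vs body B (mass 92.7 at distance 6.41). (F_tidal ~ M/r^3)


Ratio = (M1/r1^3) / (M2/r2^3) = (63.31/0.72^3) / (92.7/6.41^3) = 481.9136

481.9136


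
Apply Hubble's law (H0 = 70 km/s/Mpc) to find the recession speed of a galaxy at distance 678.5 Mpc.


v = H0 * d = 70 * 678.5 = 47495.0

47495.0 km/s


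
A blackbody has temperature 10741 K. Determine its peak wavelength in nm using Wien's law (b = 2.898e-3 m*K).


lam_max = b / T = 2.898e-3 / 10741 = 2.698e-07 m = 269.8073 nm

269.8073 nm


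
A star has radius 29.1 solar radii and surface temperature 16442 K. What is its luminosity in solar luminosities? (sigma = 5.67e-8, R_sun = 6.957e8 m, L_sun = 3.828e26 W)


R = 29.1 * 6.957e8 m = 2.024487e+10 m. L = 4*pi*R^2*sigma*T^4 = 4*pi*(2.024487e+10)^2 * 5.67e-8 * 16442^4 = 2.134231291e+31 W. L/L_sun = 2.134231291e+31 / 3.828e26 = 55753.1685

55753.1685 L_sun


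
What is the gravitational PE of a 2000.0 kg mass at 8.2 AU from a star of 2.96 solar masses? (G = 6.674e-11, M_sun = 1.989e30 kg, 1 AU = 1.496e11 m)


M = 2.96 * 1.989e30 kg = 5.88744e+30 kg; r = 8.2 AU * 1.496e11 m/AU = 1.22672e+12 m. U = -GM*m/r = -(6.674e-11 * 5.88744e+30 * 2000.0) / 1.22672e+12 = -6.406e+11

-6.406e+11 J


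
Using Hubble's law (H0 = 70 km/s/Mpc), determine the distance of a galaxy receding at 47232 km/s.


d = v / H0 = 47232 / 70 = 674.7429

674.7429 Mpc


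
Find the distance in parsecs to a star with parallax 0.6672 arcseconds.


d = 1/p = 1/0.6672 = 1.4988

1.4988 pc


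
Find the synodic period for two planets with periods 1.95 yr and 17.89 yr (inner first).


1/P_syn = |1/P1 - 1/P2| = |1/1.95 - 1/17.89| => P_syn = 2.1886

2.1886 years


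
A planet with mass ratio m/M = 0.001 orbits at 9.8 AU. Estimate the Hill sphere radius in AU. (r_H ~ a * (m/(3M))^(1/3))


r_H = a * (m/3M)^(1/3) = 9.8 * (0.001/3)^(1/3) = 0.6795

0.6795 AU


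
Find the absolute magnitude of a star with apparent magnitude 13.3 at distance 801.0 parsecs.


M = m - 5*log10(d) + 5 = 13.3 - 5*log10(801.0) + 5 = 3.7818

3.7818


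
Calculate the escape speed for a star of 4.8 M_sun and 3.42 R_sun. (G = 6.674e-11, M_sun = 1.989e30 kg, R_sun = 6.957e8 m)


M = 4.8 * 1.989e30 kg = 9.5472e+30 kg; R = 3.42 * 6.957e8 m = 2.379294e+09 m. v_esc = sqrt(2GM/R) = sqrt(2 * 6.674e-11 * 9.5472e+30 / 2.379294e+09) = 731849.9619

731849.9619 m/s


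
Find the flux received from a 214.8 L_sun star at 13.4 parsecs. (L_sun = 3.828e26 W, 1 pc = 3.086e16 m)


F = L / (4*pi*d^2) = 8.223e+28 / (4*pi*(4.135e+17)^2) = 3.826e-08

3.826e-08 W/m^2


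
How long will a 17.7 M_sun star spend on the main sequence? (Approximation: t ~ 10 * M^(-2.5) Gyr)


t = 10 * M^(-2.5) = 10 * 17.7^(-2.5) = 0.0076

0.0076 Gyr


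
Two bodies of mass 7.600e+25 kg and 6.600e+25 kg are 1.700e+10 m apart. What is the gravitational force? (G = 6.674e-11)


F = G*m1*m2/r^2 = 6.674e-11 * 7.600e+25 * 6.600e+25 / (1.700e+10)^2 = 6.674e-11 * 5.016e+51 / 2.890e+20 = 1.158e+21

1.158e+21 N


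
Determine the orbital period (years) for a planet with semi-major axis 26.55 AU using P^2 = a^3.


P = a^(3/2) = 26.55^1.5 = 136.8034

136.8034 years


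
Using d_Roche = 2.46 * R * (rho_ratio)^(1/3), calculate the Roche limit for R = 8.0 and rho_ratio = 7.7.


d_Roche = 2.46 * 8.0 * 7.7^(1/3) = 38.8617

38.8617


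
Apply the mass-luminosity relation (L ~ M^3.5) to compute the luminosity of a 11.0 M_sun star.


L/L_sun = (M/M_sun)^3.5 = 11.0^3.5 = 4414.4276

4414.4276 L_sun


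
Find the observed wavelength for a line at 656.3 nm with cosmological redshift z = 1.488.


lam_obs = lam_emit * (1 + z) = 656.3 * (1 + 1.488) = 1632.8744

1632.8744 nm


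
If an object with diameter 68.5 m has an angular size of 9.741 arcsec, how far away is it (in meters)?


D = size / theta_rad, theta_rad = 9.741 * pi/(180*3600) = 4.723e-05, D = 1.450e+06

1.450e+06 m


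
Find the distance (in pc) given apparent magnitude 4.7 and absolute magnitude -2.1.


d = 10^((m - M + 5)/5) = 10^((4.7 - -2.1 + 5)/5) = 229.0868

229.0868 pc


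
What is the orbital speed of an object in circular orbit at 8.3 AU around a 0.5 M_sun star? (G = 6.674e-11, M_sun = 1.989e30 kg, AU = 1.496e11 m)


v = sqrt(GM/r) = sqrt(6.674e-11 * 9.945e+29 / 1.242e+12) = 7311.2335

7311.2335 m/s


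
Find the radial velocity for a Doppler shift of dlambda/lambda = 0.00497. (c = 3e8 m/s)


v = (dlambda/lambda) * c = 0.00497 * 3e8 = 1.491e+06

1.491e+06 m/s


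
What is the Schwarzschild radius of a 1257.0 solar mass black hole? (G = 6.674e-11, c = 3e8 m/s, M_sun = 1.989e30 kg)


M = 1257.0 * 1.989e30 kg = 2.500173e+33 kg. rs = 2GM/c^2 = 2 * 6.674e-11 * 2.500173e+33 / (3e8)^2 = 3.708e+06

3.708e+06 m


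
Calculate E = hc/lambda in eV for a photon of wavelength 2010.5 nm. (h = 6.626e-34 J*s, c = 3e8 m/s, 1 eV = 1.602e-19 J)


E = hc/lambda = 6.626e-34 * 3e8 / 2.011e-06 = 9.887e-20 J = 0.6172 eV

0.6172 eV


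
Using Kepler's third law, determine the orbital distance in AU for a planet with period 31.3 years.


a = P^(2/3) = 31.3^(2/3) = 9.9318

9.9318 AU


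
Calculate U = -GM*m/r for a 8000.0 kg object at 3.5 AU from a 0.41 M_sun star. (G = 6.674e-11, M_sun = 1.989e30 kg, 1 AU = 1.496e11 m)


M = 0.41 * 1.989e30 kg = 8.1549e+29 kg; r = 3.5 AU * 1.496e11 m/AU = 5.236e+11 m. U = -GM*m/r = -(6.674e-11 * 8.1549e+29 * 8000.0) / 5.236e+11 = -8.316e+11

-8.316e+11 J


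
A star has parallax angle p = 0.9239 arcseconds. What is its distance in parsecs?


d = 1/p = 1/0.9239 = 1.0824

1.0824 pc


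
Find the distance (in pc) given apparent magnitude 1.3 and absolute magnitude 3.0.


d = 10^((m - M + 5)/5) = 10^((1.3 - 3.0 + 5)/5) = 4.5709

4.5709 pc


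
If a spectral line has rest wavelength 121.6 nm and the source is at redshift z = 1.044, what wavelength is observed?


lam_obs = lam_emit * (1 + z) = 121.6 * (1 + 1.044) = 248.5504

248.5504 nm


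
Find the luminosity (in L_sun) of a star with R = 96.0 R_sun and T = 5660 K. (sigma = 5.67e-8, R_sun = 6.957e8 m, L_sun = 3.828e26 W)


R = 96.0 * 6.957e8 m = 6.67872e+10 m. L = 4*pi*R^2*sigma*T^4 = 4*pi*(6.67872e+10)^2 * 5.67e-8 * 5660^4 = 3.261708313e+30 W. L/L_sun = 3.261708313e+30 / 3.828e26 = 8520.6591

8520.6591 L_sun


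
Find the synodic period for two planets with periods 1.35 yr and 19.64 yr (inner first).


1/P_syn = |1/P1 - 1/P2| = |1/1.35 - 1/19.64| => P_syn = 1.4496

1.4496 years


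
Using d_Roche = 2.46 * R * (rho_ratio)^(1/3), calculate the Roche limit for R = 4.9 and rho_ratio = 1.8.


d_Roche = 2.46 * 4.9 * 1.8^(1/3) = 14.663

14.663


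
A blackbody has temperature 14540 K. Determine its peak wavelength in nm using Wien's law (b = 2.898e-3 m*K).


lam_max = b / T = 2.898e-3 / 14540 = 1.993e-07 m = 199.3122 nm

199.3122 nm


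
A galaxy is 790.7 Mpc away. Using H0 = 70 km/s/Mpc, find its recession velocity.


v = H0 * d = 70 * 790.7 = 55349.0

55349.0 km/s


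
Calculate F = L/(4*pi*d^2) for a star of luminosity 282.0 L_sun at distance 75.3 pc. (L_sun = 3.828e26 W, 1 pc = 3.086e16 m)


F = L / (4*pi*d^2) = 1.079e+29 / (4*pi*(2.324e+18)^2) = 1.591e-09

1.591e-09 W/m^2


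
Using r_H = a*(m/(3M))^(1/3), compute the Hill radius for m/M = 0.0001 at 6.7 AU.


r_H = a * (m/3M)^(1/3) = 6.7 * (0.0001/3)^(1/3) = 0.2156

0.2156 AU


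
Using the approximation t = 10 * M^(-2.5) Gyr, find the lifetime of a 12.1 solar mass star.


t = 10 * M^(-2.5) = 10 * 12.1^(-2.5) = 0.0196

0.0196 Gyr


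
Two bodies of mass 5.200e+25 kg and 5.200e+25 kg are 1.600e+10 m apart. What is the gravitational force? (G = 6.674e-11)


F = G*m1*m2/r^2 = 6.674e-11 * 5.200e+25 * 5.200e+25 / (1.600e+10)^2 = 6.674e-11 * 2.704e+51 / 2.560e+20 = 7.049e+20

7.049e+20 N


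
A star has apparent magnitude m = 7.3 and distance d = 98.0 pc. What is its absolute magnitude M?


M = m - 5*log10(d) + 5 = 7.3 - 5*log10(98.0) + 5 = 2.3439

2.3439


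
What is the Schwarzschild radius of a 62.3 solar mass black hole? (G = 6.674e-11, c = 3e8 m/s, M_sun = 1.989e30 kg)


M = 62.3 * 1.989e30 kg = 1.239147e+32 kg. rs = 2GM/c^2 = 2 * 6.674e-11 * 1.239147e+32 / (3e8)^2 = 183779.2684

183779.2684 m


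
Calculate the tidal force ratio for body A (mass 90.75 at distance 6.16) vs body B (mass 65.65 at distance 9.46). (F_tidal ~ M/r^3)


Ratio = (M1/r1^3) / (M2/r2^3) = (90.75/6.16^3) / (65.65/9.46^3) = 5.0066

5.0066


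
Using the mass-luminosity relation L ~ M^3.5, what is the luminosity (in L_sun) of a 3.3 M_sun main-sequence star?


L/L_sun = (M/M_sun)^3.5 = 3.3^3.5 = 65.2828

65.2828 L_sun


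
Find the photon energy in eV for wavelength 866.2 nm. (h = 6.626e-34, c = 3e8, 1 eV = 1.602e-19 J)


E = hc/lambda = 6.626e-34 * 3e8 / 8.662e-07 = 2.295e-19 J = 1.4325 eV

1.4325 eV


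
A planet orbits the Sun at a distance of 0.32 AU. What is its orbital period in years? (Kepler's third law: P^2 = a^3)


P = a^(3/2) = 0.32^1.5 = 0.181

0.181 years


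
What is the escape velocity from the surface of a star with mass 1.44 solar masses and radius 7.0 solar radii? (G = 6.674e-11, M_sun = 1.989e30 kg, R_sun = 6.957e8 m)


M = 1.44 * 1.989e30 kg = 2.86416e+30 kg; R = 7.0 * 6.957e8 m = 4.8699e+09 m. v_esc = sqrt(2GM/R) = sqrt(2 * 6.674e-11 * 2.86416e+30 / 4.8699e+09) = 280186.1831

280186.1831 m/s


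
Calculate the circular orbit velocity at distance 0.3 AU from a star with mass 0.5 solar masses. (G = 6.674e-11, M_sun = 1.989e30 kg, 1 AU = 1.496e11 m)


v = sqrt(GM/r) = sqrt(6.674e-11 * 9.945e+29 / 4.488e+10) = 38456.4393

38456.4393 m/s


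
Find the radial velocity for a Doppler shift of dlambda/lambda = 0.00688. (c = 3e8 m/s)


v = (dlambda/lambda) * c = 0.00688 * 3e8 = 2.064e+06

2.064e+06 m/s


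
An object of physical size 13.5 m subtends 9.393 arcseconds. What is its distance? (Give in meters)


D = size / theta_rad, theta_rad = 9.393 * pi/(180*3600) = 4.554e-05, D = 296452.1329

296452.1329 m


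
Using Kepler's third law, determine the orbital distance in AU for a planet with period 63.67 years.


a = P^(2/3) = 63.67^(2/3) = 15.945

15.945 AU


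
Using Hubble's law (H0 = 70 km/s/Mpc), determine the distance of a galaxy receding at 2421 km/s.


d = v / H0 = 2421 / 70 = 34.5857

34.5857 Mpc


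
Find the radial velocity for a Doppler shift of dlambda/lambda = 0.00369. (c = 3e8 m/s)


v = (dlambda/lambda) * c = 0.00369 * 3e8 = 1.107e+06

1.107e+06 m/s


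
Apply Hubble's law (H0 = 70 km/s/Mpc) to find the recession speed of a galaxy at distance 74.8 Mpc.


v = H0 * d = 70 * 74.8 = 5236.0

5236.0 km/s


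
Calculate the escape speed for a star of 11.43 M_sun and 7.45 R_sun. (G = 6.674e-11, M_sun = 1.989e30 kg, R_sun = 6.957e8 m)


M = 11.43 * 1.989e30 kg = 2.273427e+31 kg; R = 7.45 * 6.957e8 m = 5.182965e+09 m. v_esc = sqrt(2GM/R) = sqrt(2 * 6.674e-11 * 2.273427e+31 / 5.182965e+09) = 765172.7016

765172.7016 m/s


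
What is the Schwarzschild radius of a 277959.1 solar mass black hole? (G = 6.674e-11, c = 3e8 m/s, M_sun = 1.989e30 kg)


M = 277959.1 * 1.989e30 kg = 5.528606499e+35 kg. rs = 2GM/c^2 = 2 * 6.674e-11 * 5.528606499e+35 / (3e8)^2 = 8.200e+08

8.200e+08 m


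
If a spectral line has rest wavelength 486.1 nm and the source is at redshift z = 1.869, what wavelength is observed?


lam_obs = lam_emit * (1 + z) = 486.1 * (1 + 1.869) = 1394.6209

1394.6209 nm


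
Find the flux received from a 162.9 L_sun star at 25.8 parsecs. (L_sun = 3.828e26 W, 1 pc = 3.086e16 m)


F = L / (4*pi*d^2) = 6.236e+28 / (4*pi*(7.962e+17)^2) = 7.828e-09

7.828e-09 W/m^2


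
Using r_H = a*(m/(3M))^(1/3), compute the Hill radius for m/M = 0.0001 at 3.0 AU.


r_H = a * (m/3M)^(1/3) = 3.0 * (0.0001/3)^(1/3) = 0.0965

0.0965 AU


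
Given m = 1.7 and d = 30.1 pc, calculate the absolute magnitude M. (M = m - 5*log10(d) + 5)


M = m - 5*log10(d) + 5 = 1.7 - 5*log10(30.1) + 5 = -0.6928

-0.6928


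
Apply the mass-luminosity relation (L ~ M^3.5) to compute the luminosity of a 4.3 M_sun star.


L/L_sun = (M/M_sun)^3.5 = 4.3^3.5 = 164.8692

164.8692 L_sun


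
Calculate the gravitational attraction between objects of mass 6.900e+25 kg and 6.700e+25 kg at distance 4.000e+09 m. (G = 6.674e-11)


F = G*m1*m2/r^2 = 6.674e-11 * 6.900e+25 * 6.700e+25 / (4.000e+09)^2 = 6.674e-11 * 4.623e+51 / 1.600e+19 = 1.928e+22

1.928e+22 N


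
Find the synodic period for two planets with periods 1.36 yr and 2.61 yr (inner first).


1/P_syn = |1/P1 - 1/P2| = |1/1.36 - 1/2.61| => P_syn = 2.8397

2.8397 years


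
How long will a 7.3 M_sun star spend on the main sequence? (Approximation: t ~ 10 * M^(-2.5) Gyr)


t = 10 * M^(-2.5) = 10 * 7.3^(-2.5) = 0.0695

0.0695 Gyr


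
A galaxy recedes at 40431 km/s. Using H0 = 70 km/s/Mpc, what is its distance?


d = v / H0 = 40431 / 70 = 577.5857

577.5857 Mpc


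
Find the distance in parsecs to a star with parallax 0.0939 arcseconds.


d = 1/p = 1/0.0939 = 10.6496

10.6496 pc


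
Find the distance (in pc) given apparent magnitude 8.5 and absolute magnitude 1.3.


d = 10^((m - M + 5)/5) = 10^((8.5 - 1.3 + 5)/5) = 275.4229

275.4229 pc


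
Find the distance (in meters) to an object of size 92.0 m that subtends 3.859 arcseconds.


D = size / theta_rad, theta_rad = 3.859 * pi/(180*3600) = 1.871e-05, D = 4.917e+06

4.917e+06 m


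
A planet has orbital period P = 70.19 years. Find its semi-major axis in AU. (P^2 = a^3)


a = P^(2/3) = 70.19^(2/3) = 17.0157

17.0157 AU


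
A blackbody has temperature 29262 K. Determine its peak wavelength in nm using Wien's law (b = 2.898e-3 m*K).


lam_max = b / T = 2.898e-3 / 29262 = 9.904e-08 m = 99.0363 nm

99.0363 nm


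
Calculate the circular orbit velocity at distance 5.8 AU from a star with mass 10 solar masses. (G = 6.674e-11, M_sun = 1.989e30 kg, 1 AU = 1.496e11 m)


v = sqrt(GM/r) = sqrt(6.674e-11 * 1.989e+31 / 8.677e+11) = 39113.862

39113.862 m/s


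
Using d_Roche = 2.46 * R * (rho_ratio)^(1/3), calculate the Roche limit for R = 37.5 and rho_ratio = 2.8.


d_Roche = 2.46 * 37.5 * 2.8^(1/3) = 130.0227

130.0227


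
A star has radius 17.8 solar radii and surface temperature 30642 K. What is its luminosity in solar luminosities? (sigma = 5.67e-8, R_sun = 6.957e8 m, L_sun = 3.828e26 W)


R = 17.8 * 6.957e8 m = 1.238346e+10 m. L = 4*pi*R^2*sigma*T^4 = 4*pi*(1.238346e+10)^2 * 5.67e-8 * 30642^4 = 9.632640831e+31 W. L/L_sun = 9.632640831e+31 / 3.828e26 = 251636.3853

251636.3853 L_sun


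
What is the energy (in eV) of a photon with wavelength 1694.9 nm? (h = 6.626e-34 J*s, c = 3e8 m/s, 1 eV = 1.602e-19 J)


E = hc/lambda = 6.626e-34 * 3e8 / 1.695e-06 = 1.173e-19 J = 0.7321 eV

0.7321 eV


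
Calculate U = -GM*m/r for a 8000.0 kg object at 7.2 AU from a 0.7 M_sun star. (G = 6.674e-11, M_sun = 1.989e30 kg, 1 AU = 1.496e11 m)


M = 0.7 * 1.989e30 kg = 1.3923e+30 kg; r = 7.2 AU * 1.496e11 m/AU = 1.07712e+12 m. U = -GM*m/r = -(6.674e-11 * 1.3923e+30 * 8000.0) / 1.07712e+12 = -6.902e+11

-6.902e+11 J


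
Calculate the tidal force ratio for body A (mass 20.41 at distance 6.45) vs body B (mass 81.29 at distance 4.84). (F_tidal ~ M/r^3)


Ratio = (M1/r1^3) / (M2/r2^3) = (20.41/6.45^3) / (81.29/4.84^3) = 0.1061

0.1061


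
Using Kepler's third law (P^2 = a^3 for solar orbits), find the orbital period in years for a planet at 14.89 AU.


P = a^(3/2) = 14.89^1.5 = 57.4569

57.4569 years


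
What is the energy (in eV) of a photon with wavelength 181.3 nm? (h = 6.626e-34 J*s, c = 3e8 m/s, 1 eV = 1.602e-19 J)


E = hc/lambda = 6.626e-34 * 3e8 / 1.813e-07 = 1.096e-18 J = 6.844 eV

6.844 eV


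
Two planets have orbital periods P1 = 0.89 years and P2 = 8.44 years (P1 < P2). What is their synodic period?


1/P_syn = |1/P1 - 1/P2| = |1/0.89 - 1/8.44| => P_syn = 0.9949

0.9949 years


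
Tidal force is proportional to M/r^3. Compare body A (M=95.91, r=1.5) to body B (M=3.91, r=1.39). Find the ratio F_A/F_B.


Ratio = (M1/r1^3) / (M2/r2^3) = (95.91/1.5^3) / (3.91/1.39^3) = 19.519

19.519


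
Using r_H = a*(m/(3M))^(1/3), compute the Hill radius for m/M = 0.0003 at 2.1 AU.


r_H = a * (m/3M)^(1/3) = 2.1 * (0.0003/3)^(1/3) = 0.0975

0.0975 AU


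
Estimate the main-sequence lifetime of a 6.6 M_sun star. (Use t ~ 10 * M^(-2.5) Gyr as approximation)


t = 10 * M^(-2.5) = 10 * 6.6^(-2.5) = 0.0894

0.0894 Gyr


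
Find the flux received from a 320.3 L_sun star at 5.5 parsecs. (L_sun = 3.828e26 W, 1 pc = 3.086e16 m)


F = L / (4*pi*d^2) = 1.226e+29 / (4*pi*(1.697e+17)^2) = 3.387e-07

3.387e-07 W/m^2


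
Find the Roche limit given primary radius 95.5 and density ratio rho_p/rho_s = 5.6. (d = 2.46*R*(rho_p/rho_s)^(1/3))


d_Roche = 2.46 * 95.5 * 5.6^(1/3) = 417.1906

417.1906


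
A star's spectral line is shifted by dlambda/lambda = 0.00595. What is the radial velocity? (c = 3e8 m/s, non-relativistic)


v = (dlambda/lambda) * c = 0.00595 * 3e8 = 1.785e+06

1.785e+06 m/s


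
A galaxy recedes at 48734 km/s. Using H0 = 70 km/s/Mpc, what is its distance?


d = v / H0 = 48734 / 70 = 696.2

696.2 Mpc


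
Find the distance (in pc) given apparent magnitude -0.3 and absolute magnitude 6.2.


d = 10^((m - M + 5)/5) = 10^((-0.3 - 6.2 + 5)/5) = 0.5012

0.5012 pc


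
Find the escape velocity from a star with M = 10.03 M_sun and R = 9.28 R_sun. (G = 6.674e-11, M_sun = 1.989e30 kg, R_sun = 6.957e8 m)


M = 10.03 * 1.989e30 kg = 1.994967e+31 kg; R = 9.28 * 6.957e8 m = 6.456096e+09 m. v_esc = sqrt(2GM/R) = sqrt(2 * 6.674e-11 * 1.994967e+31 / 6.456096e+09) = 642230.56

642230.56 m/s


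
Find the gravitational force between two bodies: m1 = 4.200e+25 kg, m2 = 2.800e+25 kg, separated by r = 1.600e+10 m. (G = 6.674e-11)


F = G*m1*m2/r^2 = 6.674e-11 * 4.200e+25 * 2.800e+25 / (1.600e+10)^2 = 6.674e-11 * 1.176e+51 / 2.560e+20 = 3.066e+20

3.066e+20 N


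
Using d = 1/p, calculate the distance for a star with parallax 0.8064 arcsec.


d = 1/p = 1/0.8064 = 1.2401

1.2401 pc


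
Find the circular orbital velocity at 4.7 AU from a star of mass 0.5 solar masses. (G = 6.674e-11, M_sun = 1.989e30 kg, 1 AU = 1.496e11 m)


v = sqrt(GM/r) = sqrt(6.674e-11 * 9.945e+29 / 7.031e+11) = 9715.8493

9715.8493 m/s


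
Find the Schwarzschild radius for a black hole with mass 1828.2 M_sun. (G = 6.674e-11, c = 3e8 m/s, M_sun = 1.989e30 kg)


M = 1828.2 * 1.989e30 kg = 3.6362898e+33 kg. rs = 2GM/c^2 = 2 * 6.674e-11 * 3.6362898e+33 / (3e8)^2 = 5.393e+06

5.393e+06 m


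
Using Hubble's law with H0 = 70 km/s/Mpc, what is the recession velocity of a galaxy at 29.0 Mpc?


v = H0 * d = 70 * 29.0 = 2030.0

2030.0 km/s


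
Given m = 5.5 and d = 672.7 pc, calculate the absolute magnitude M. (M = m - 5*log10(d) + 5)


M = m - 5*log10(d) + 5 = 5.5 - 5*log10(672.7) + 5 = -3.6391

-3.6391


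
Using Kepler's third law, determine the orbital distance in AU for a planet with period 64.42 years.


a = P^(2/3) = 64.42^(2/3) = 16.0699

16.0699 AU


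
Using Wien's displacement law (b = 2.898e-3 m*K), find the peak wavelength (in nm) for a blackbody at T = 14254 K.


lam_max = b / T = 2.898e-3 / 14254 = 2.033e-07 m = 203.3114 nm

203.3114 nm


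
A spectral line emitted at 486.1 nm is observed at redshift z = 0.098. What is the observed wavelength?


lam_obs = lam_emit * (1 + z) = 486.1 * (1 + 0.098) = 533.7378

533.7378 nm


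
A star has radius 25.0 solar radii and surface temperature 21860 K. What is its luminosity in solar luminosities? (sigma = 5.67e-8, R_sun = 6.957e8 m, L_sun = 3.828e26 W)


R = 25.0 * 6.957e8 m = 1.73925e+10 m. L = 4*pi*R^2*sigma*T^4 = 4*pi*(1.73925e+10)^2 * 5.67e-8 * 21860^4 = 4.921727646e+31 W. L/L_sun = 4.921727646e+31 / 3.828e26 = 128571.7776

128571.7776 L_sun


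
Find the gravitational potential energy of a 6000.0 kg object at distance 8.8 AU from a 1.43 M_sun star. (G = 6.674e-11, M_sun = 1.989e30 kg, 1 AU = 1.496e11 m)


M = 1.43 * 1.989e30 kg = 2.84427e+30 kg; r = 8.8 AU * 1.496e11 m/AU = 1.31648e+12 m. U = -GM*m/r = -(6.674e-11 * 2.84427e+30 * 6000.0) / 1.31648e+12 = -8.652e+11

-8.652e+11 J


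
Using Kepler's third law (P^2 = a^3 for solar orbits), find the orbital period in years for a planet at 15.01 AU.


P = a^(3/2) = 15.01^1.5 = 58.1529

58.1529 years


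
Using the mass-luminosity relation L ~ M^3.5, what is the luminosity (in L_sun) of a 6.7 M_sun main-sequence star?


L/L_sun = (M/M_sun)^3.5 = 6.7^3.5 = 778.5057

778.5057 L_sun


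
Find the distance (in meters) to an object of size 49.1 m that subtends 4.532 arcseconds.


D = size / theta_rad, theta_rad = 4.532 * pi/(180*3600) = 2.197e-05, D = 2.235e+06

2.235e+06 m


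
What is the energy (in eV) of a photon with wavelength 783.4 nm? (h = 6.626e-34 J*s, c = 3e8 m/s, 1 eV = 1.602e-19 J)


E = hc/lambda = 6.626e-34 * 3e8 / 7.834e-07 = 2.537e-19 J = 1.5839 eV

1.5839 eV


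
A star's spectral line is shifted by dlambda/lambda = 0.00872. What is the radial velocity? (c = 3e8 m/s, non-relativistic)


v = (dlambda/lambda) * c = 0.00872 * 3e8 = 2.616e+06

2.616e+06 m/s


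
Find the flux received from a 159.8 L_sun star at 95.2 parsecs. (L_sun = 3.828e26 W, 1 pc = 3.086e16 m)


F = L / (4*pi*d^2) = 6.117e+28 / (4*pi*(2.938e+18)^2) = 5.640e-10

5.640e-10 W/m^2


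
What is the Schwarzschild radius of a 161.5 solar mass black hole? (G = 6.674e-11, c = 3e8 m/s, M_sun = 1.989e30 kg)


M = 161.5 * 1.989e30 kg = 3.212235e+32 kg. rs = 2GM/c^2 = 2 * 6.674e-11 * 3.212235e+32 / (3e8)^2 = 476410.142

476410.142 m


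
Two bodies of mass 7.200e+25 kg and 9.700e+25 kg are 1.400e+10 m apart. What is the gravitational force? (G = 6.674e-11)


F = G*m1*m2/r^2 = 6.674e-11 * 7.200e+25 * 9.700e+25 / (1.400e+10)^2 = 6.674e-11 * 6.984e+51 / 1.960e+20 = 2.378e+21

2.378e+21 N


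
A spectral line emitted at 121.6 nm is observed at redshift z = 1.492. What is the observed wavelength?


lam_obs = lam_emit * (1 + z) = 121.6 * (1 + 1.492) = 303.0272

303.0272 nm


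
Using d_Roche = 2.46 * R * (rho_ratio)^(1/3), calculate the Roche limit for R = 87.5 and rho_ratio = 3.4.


d_Roche = 2.46 * 87.5 * 3.4^(1/3) = 323.6703

323.6703


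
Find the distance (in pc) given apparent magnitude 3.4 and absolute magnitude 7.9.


d = 10^((m - M + 5)/5) = 10^((3.4 - 7.9 + 5)/5) = 1.2589

1.2589 pc


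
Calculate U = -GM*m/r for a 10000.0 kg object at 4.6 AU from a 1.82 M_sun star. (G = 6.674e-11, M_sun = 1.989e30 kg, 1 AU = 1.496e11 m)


M = 1.82 * 1.989e30 kg = 3.61998e+30 kg; r = 4.6 AU * 1.496e11 m/AU = 6.8816e+11 m. U = -GM*m/r = -(6.674e-11 * 3.61998e+30 * 10000.0) / 6.8816e+11 = -3.511e+12

-3.511e+12 J


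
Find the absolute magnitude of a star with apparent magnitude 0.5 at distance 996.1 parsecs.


M = m - 5*log10(d) + 5 = 0.5 - 5*log10(996.1) + 5 = -9.4915

-9.4915


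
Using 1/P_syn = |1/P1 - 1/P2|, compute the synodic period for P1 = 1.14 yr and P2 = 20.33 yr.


1/P_syn = |1/P1 - 1/P2| = |1/1.14 - 1/20.33| => P_syn = 1.2077

1.2077 years


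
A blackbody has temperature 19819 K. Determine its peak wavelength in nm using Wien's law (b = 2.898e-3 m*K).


lam_max = b / T = 2.898e-3 / 19819 = 1.462e-07 m = 146.2233 nm

146.2233 nm


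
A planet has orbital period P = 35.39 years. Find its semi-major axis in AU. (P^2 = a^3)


a = P^(2/3) = 35.39^(2/3) = 10.7792

10.7792 AU


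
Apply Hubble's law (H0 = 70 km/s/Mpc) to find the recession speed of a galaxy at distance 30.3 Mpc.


v = H0 * d = 70 * 30.3 = 2121.0

2121.0 km/s


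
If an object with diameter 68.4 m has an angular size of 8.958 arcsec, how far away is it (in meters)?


D = size / theta_rad, theta_rad = 8.958 * pi/(180*3600) = 4.343e-05, D = 1.575e+06

1.575e+06 m


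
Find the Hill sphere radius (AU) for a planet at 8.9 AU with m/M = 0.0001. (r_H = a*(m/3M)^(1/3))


r_H = a * (m/3M)^(1/3) = 8.9 * (0.0001/3)^(1/3) = 0.2864

0.2864 AU


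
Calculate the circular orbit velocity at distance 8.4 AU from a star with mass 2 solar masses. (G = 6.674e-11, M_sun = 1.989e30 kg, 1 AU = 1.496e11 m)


v = sqrt(GM/r) = sqrt(6.674e-11 * 3.978e+30 / 1.257e+12) = 14535.1678

14535.1678 m/s


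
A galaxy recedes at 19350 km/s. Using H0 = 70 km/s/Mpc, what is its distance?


d = v / H0 = 19350 / 70 = 276.4286

276.4286 Mpc


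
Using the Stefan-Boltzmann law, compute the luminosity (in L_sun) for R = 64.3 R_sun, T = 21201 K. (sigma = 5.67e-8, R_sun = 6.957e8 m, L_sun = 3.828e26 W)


R = 64.3 * 6.957e8 m = 4.473351e+10 m. L = 4*pi*R^2*sigma*T^4 = 4*pi*(4.473351e+10)^2 * 5.67e-8 * 21201^4 = 2.880608644e+32 W. L/L_sun = 2.880608644e+32 / 3.828e26 = 752510.0952

752510.0952 L_sun


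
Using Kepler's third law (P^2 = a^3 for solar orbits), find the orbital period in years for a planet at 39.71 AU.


P = a^(3/2) = 39.71^1.5 = 250.236

250.236 years


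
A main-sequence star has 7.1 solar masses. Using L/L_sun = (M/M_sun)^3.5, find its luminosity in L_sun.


L/L_sun = (M/M_sun)^3.5 = 7.1^3.5 = 953.6834

953.6834 L_sun


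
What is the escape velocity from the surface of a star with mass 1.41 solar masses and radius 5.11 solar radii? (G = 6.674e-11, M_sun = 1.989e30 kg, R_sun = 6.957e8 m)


M = 1.41 * 1.989e30 kg = 2.80449e+30 kg; R = 5.11 * 6.957e8 m = 3.555027e+09 m. v_esc = sqrt(2GM/R) = sqrt(2 * 6.674e-11 * 2.80449e+30 / 3.555027e+09) = 324499.1736

324499.1736 m/s


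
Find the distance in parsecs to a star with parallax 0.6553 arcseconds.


d = 1/p = 1/0.6553 = 1.526

1.526 pc


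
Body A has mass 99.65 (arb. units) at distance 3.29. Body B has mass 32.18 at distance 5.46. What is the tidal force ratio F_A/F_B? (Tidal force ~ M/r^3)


Ratio = (M1/r1^3) / (M2/r2^3) = (99.65/3.29^3) / (32.18/5.46^3) = 14.1541

14.1541


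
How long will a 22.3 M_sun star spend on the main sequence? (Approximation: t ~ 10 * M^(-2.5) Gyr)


t = 10 * M^(-2.5) = 10 * 22.3^(-2.5) = 0.0043

0.0043 Gyr


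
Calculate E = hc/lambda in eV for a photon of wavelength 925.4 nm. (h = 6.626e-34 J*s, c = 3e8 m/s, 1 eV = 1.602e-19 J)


E = hc/lambda = 6.626e-34 * 3e8 / 9.254e-07 = 2.148e-19 J = 1.3409 eV

1.3409 eV


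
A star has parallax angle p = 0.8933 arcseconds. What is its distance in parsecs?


d = 1/p = 1/0.8933 = 1.1194

1.1194 pc


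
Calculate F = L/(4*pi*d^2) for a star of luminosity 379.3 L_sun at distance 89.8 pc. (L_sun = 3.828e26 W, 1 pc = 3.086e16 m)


F = L / (4*pi*d^2) = 1.452e+29 / (4*pi*(2.771e+18)^2) = 1.505e-09

1.505e-09 W/m^2


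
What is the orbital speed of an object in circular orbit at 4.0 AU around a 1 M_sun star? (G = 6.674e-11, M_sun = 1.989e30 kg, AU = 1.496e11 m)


v = sqrt(GM/r) = sqrt(6.674e-11 * 1.989e+30 / 5.984e+11) = 14894.1149

14894.1149 m/s


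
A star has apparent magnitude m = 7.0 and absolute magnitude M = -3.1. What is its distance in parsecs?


d = 10^((m - M + 5)/5) = 10^((7.0 - -3.1 + 5)/5) = 1047.1285

1047.1285 pc


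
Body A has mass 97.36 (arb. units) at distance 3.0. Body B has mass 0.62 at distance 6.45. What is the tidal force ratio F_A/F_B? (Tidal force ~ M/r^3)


Ratio = (M1/r1^3) / (M2/r2^3) = (97.36/3.0^3) / (0.62/6.45^3) = 1560.6455

1560.6455


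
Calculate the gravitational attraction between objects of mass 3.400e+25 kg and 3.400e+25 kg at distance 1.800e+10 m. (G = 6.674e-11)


F = G*m1*m2/r^2 = 6.674e-11 * 3.400e+25 * 3.400e+25 / (1.800e+10)^2 = 6.674e-11 * 1.156e+51 / 3.240e+20 = 2.381e+20

2.381e+20 N


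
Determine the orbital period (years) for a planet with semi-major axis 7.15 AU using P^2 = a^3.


P = a^(3/2) = 7.15^1.5 = 19.1187

19.1187 years


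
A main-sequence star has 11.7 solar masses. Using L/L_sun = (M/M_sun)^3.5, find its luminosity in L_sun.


L/L_sun = (M/M_sun)^3.5 = 11.7^3.5 = 5478.3593

5478.3593 L_sun


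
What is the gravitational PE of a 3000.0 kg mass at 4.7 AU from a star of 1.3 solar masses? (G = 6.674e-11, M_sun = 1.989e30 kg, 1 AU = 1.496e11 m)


M = 1.3 * 1.989e30 kg = 2.5857e+30 kg; r = 4.7 AU * 1.496e11 m/AU = 7.0312e+11 m. U = -GM*m/r = -(6.674e-11 * 2.5857e+30 * 3000.0) / 7.0312e+11 = -7.363e+11

-7.363e+11 J


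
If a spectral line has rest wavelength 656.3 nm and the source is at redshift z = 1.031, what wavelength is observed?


lam_obs = lam_emit * (1 + z) = 656.3 * (1 + 1.031) = 1332.9453

1332.9453 nm


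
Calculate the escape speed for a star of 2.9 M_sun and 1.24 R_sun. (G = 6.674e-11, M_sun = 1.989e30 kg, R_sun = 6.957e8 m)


M = 2.9 * 1.989e30 kg = 5.7681e+30 kg; R = 1.24 * 6.957e8 m = 8.62668e+08 m. v_esc = sqrt(2GM/R) = sqrt(2 * 6.674e-11 * 5.7681e+30 / 8.62668e+08) = 944718.9899

944718.9899 m/s


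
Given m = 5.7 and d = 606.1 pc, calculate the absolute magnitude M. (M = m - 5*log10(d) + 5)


M = m - 5*log10(d) + 5 = 5.7 - 5*log10(606.1) + 5 = -3.2127

-3.2127


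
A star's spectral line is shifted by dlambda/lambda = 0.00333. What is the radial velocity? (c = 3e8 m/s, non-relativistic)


v = (dlambda/lambda) * c = 0.00333 * 3e8 = 999000.0

999000.0 m/s


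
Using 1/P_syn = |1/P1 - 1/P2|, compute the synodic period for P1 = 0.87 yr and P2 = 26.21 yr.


1/P_syn = |1/P1 - 1/P2| = |1/0.87 - 1/26.21| => P_syn = 0.8999

0.8999 years


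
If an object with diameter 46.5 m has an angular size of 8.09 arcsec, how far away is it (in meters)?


D = size / theta_rad, theta_rad = 8.09 * pi/(180*3600) = 3.922e-05, D = 1.186e+06

1.186e+06 m


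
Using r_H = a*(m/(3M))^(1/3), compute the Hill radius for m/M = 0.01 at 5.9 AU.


r_H = a * (m/3M)^(1/3) = 5.9 * (0.01/3)^(1/3) = 0.8813

0.8813 AU


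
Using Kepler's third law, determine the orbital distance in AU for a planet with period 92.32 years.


a = P^(2/3) = 92.32^(2/3) = 20.4267

20.4267 AU


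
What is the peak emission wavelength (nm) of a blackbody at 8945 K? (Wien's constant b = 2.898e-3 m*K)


lam_max = b / T = 2.898e-3 / 8945 = 3.240e-07 m = 323.9799 nm

323.9799 nm


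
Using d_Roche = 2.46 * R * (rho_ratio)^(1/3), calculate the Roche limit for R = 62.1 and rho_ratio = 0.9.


d_Roche = 2.46 * 62.1 * 0.9^(1/3) = 147.494

147.494


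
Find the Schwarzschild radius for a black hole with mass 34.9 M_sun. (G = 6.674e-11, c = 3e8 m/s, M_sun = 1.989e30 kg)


M = 34.9 * 1.989e30 kg = 6.94161e+31 kg. rs = 2GM/c^2 = 2 * 6.674e-11 * 6.94161e+31 / (3e8)^2 = 102951.7892

102951.7892 m


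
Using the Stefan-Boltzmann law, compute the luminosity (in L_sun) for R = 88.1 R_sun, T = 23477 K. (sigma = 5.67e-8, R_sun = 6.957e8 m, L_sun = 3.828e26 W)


R = 88.1 * 6.957e8 m = 6.129117e+10 m. L = 4*pi*R^2*sigma*T^4 = 4*pi*(6.129117e+10)^2 * 5.67e-8 * 23477^4 = 8.131284307e+32 W. L/L_sun = 8.131284307e+32 / 3.828e26 = 2.124e+06

2.124e+06 L_sun


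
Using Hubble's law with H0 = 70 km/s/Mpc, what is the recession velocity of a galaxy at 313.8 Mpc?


v = H0 * d = 70 * 313.8 = 21966.0

21966.0 km/s


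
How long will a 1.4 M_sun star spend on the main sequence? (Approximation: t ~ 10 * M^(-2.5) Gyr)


t = 10 * M^(-2.5) = 10 * 1.4^(-2.5) = 4.312

4.312 Gyr


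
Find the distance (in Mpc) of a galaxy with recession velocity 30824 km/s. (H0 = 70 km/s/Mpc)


d = v / H0 = 30824 / 70 = 440.3429

440.3429 Mpc


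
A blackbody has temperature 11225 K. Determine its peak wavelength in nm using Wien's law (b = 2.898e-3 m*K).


lam_max = b / T = 2.898e-3 / 11225 = 2.582e-07 m = 258.1737 nm

258.1737 nm


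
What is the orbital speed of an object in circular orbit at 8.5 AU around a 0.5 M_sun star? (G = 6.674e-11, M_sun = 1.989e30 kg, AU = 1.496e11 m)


v = sqrt(GM/r) = sqrt(6.674e-11 * 9.945e+29 / 1.272e+12) = 7224.7069

7224.7069 m/s


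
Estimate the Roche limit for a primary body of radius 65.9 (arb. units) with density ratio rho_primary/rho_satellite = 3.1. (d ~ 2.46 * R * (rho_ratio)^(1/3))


d_Roche = 2.46 * 65.9 * 3.1^(1/3) = 236.3784

236.3784


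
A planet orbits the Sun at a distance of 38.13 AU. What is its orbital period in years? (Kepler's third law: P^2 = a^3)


P = a^(3/2) = 38.13^1.5 = 235.4508

235.4508 years


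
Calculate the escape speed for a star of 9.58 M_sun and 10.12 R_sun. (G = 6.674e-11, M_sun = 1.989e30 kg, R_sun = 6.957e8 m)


M = 9.58 * 1.989e30 kg = 1.905462e+31 kg; R = 10.12 * 6.957e8 m = 7.040484e+09 m. v_esc = sqrt(2GM/R) = sqrt(2 * 6.674e-11 * 1.905462e+31 / 7.040484e+09) = 601044.9979

601044.9979 m/s


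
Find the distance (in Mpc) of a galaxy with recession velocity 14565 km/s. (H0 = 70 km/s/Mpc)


d = v / H0 = 14565 / 70 = 208.0714

208.0714 Mpc


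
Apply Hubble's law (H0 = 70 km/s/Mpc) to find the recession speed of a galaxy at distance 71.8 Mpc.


v = H0 * d = 70 * 71.8 = 5026.0

5026.0 km/s


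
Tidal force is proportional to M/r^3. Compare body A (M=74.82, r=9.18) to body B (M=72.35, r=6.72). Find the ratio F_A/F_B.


Ratio = (M1/r1^3) / (M2/r2^3) = (74.82/9.18^3) / (72.35/6.72^3) = 0.4057

0.4057


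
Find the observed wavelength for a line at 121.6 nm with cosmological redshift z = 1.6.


lam_obs = lam_emit * (1 + z) = 121.6 * (1 + 1.6) = 316.16

316.16 nm


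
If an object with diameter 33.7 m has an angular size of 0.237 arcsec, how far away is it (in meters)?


D = size / theta_rad, theta_rad = 0.237 * pi/(180*3600) = 1.149e-06, D = 2.933e+07

2.933e+07 m


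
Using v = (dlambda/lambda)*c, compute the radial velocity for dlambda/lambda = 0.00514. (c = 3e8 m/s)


v = (dlambda/lambda) * c = 0.00514 * 3e8 = 1.542e+06

1.542e+06 m/s


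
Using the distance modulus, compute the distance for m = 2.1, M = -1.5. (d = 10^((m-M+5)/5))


d = 10^((m - M + 5)/5) = 10^((2.1 - -1.5 + 5)/5) = 52.4807

52.4807 pc


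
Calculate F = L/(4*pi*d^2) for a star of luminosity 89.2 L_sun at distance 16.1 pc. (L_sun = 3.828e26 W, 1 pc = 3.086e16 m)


F = L / (4*pi*d^2) = 3.415e+28 / (4*pi*(4.968e+17)^2) = 1.101e-08

1.101e-08 W/m^2


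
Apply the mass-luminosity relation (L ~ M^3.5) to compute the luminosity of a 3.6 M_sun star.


L/L_sun = (M/M_sun)^3.5 = 3.6^3.5 = 88.5235

88.5235 L_sun


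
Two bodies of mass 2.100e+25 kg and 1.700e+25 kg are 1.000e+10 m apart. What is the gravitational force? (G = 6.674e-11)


F = G*m1*m2/r^2 = 6.674e-11 * 2.100e+25 * 1.700e+25 / (1.000e+10)^2 = 6.674e-11 * 3.570e+50 / 1.000e+20 = 2.383e+20

2.383e+20 N


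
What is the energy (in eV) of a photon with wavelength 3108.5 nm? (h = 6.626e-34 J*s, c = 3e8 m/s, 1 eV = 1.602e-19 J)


E = hc/lambda = 6.626e-34 * 3e8 / 3.109e-06 = 6.395e-20 J = 0.3992 eV

0.3992 eV


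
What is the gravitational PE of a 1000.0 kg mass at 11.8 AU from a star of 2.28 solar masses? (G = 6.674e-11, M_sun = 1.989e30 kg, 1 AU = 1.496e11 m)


M = 2.28 * 1.989e30 kg = 4.53492e+30 kg; r = 11.8 AU * 1.496e11 m/AU = 1.76528e+12 m. U = -GM*m/r = -(6.674e-11 * 4.53492e+30 * 1000.0) / 1.76528e+12 = -1.715e+11

-1.715e+11 J


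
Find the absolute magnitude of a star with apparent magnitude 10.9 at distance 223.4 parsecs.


M = m - 5*log10(d) + 5 = 10.9 - 5*log10(223.4) + 5 = 4.1546

4.1546


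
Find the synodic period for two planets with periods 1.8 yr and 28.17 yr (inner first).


1/P_syn = |1/P1 - 1/P2| = |1/1.8 - 1/28.17| => P_syn = 1.9229

1.9229 years


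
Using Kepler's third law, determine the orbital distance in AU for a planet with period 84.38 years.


a = P^(2/3) = 84.38^(2/3) = 19.238

19.238 AU


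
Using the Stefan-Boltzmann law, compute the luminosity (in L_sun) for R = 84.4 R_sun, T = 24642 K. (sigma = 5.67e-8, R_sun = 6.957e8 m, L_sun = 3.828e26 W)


R = 84.4 * 6.957e8 m = 5.871708e+10 m. L = 4*pi*R^2*sigma*T^4 = 4*pi*(5.871708e+10)^2 * 5.67e-8 * 24642^4 = 9.057860667e+32 W. L/L_sun = 9.057860667e+32 / 3.828e26 = 2.366e+06

2.366e+06 L_sun
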